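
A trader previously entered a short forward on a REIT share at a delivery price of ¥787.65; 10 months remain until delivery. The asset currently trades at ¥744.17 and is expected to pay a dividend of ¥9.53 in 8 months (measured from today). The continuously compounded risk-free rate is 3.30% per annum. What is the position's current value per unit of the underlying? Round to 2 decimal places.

PV(remaining dividends) I = 9.53·e^(−0.0330·8/12) = 9.3226
Current forward F = (S − I)·e^(rT) = (744.17 − 9.3226)·e^(0.0330·10/12) = 734.8474 × 1.027882 = 755.3364
Value (long) = (F − K)·e^(−rT) = (755.3364 − 787.65) × 0.972875 = -31.4371
Short position value = −(long value) = ¥31.44

¥31.44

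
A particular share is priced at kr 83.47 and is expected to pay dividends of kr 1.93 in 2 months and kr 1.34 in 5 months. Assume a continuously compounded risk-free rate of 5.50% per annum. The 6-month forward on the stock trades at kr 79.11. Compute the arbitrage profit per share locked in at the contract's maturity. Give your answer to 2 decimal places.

kr 3.38 per share

PV(dividends) I = 1.93·e^(−0.0550·2/12) + 1.34·e^(−0.0550·5/12) = 3.2220
Fair forward F* = (S − I)·e^(rT) = (83.47 − 3.2220)·e^0.027500 = 80.2480 × 1.027882 = 82.4855
Market kr 79.11 < fair 82.4855: forward underpriced → reverse cash-and-carry (short the stock, invest proceeds at r, pay the dividends, go long the forward).
Profit at T = |F_mkt − F*| = |79.11 − 82.4855| = kr 3.38 per share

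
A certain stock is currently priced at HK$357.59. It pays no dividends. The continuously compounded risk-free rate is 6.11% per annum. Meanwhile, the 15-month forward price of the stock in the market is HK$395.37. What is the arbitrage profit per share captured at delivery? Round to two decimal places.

Fair forward: F* = S·e^(carry·T), with carry = r = 0.0611
F* = 357.59 · e^(0.0611 × 15/12) = 357.59 · e^0.076375 = 357.59 × 1.079367 = HK$385.9708
Market HK$395.37 > fair HK$385.9708: forward overpriced → cash-and-carry (buy spot, short the forward).
At maturity, profit = |F_mkt − F*| = |395.37 − 385.9708| = HK$9.40 per share

HK$9.40 per share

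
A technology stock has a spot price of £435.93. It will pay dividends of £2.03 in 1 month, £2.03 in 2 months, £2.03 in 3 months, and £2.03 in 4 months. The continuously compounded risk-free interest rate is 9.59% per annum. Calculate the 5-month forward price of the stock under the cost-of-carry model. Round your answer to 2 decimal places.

£445.42

PV(dividends) I = 2.03·e^(−0.0959·1/12) + 2.03·e^(−0.0959·2/12) + 2.03·e^(−0.0959·3/12) + 2.03·e^(−0.0959·4/12)
I = 2.0138 + 1.9978 + 1.9819 + 1.9661 = 7.9596
F = (S − I)·e^(rT) = (435.93 − 7.9596) · e^(0.0959·5/12)
= 427.9704 · e^0.039958 = 427.9704 × 1.040767 = £445.42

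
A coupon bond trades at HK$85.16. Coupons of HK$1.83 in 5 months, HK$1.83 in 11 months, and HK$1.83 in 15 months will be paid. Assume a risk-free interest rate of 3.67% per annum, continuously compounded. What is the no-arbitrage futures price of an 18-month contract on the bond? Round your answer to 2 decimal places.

PV(coupons) I = 1.83·e^(−0.0367·5/12) + 1.83·e^(−0.0367·11/12) + 1.83·e^(−0.0367·15/12)
I = 1.8022 + 1.7695 + 1.7479 = 5.3196
F = (S − I)·e^(rT) = (85.16 − 5.3196) · e^(0.0367·18/12)
= 79.8404 · e^0.055050 = 79.8404 × 1.056593 = HK$84.36

HK$84.36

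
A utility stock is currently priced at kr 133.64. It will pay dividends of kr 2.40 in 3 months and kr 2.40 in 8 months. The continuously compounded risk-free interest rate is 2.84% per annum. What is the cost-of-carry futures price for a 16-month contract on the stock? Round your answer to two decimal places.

PV(dividends) I = 2.40·e^(−0.0284·3/12) + 2.40·e^(−0.0284·8/12)
I = 2.3830 + 2.3550 = 4.7380
F = (S − I)·e^(rT) = (133.64 − 4.7380) · e^(0.0284·16/12)
= 128.9020 · e^0.037867 = 128.9020 × 1.038593 = kr 133.88

kr 133.88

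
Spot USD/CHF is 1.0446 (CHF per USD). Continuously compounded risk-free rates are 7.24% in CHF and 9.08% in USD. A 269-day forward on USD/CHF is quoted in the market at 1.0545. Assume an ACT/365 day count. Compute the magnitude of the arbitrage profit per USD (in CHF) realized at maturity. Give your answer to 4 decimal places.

Fair forward: F* = S·e^(carry·T), with carry = (r_CHF − r_USD) = 0.0724 − 0.0908 = -0.0184
F* = 1.0446 · e^(-0.0184 × 269/365) = 1.0446 · e^-0.013561 = 1.0446 × 0.986531 = 1.0305
Market 1.0545 > fair 1.0305: forward overpriced → cash-and-carry (buy spot, short the forward).
At maturity, profit = |F_mkt − F*| = |1.0545 − 1.0305| = 0.0240 per USD (in CHF)

0.0240 per USD (in CHF)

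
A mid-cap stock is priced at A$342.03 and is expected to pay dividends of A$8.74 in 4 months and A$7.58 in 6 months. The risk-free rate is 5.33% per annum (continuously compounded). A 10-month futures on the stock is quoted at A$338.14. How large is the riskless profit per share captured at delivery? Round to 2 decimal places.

A$2.73 per share

PV(dividends) I = 8.74·e^(−0.0533·4/12) + 7.58·e^(−0.0533·6/12) = 15.9668
Fair futures F* = (S − I)·e^(rT) = (342.03 − 15.9668)·e^0.044417 = 326.0632 × 1.045418 = 340.8723
Market A$338.14 < fair 340.8723: forward underpriced → reverse cash-and-carry (short the stock, invest proceeds at r, pay the dividends, go long the forward).
Profit at T = |F_mkt − F*| = |338.14 − 340.8723| = A$2.73 per share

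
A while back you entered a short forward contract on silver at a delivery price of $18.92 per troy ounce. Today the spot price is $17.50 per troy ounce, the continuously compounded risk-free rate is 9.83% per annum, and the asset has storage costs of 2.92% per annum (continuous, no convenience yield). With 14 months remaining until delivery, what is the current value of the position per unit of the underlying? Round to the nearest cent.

Current fair forward for the remaining 14 months: F = S·e^((r + u)·T), (r + u) = 0.0983 + 0.0292 = 0.1275
F = 17.50 · e^(0.1275 × 14/12) = 17.50 × 1.160383 = 20.3067
Value of long forward = (F − K)·e^(−rT) = (20.3067 − 18.92) · e^(−0.0983·14/12)
= 1.3867 × 0.891648 = 1.24
Short position value = −(long value) = -$1.24

-$1.24 per troy ounce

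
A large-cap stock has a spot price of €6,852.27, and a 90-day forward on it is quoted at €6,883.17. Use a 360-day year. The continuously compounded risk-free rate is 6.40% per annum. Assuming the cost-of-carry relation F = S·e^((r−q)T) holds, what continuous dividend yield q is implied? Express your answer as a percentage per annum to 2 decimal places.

From F = S·e^((r−q)T): (r − q) = ln(F/S)/T
ln(6883.17/6852.27) = ln(1.004509) = 0.004499
(r − q) = 0.004499 / (90/360) = 0.017996
q = r − ln(F/S)/T = 0.0640 − 0.017996 = 0.046004
q = 4.60%

4.60%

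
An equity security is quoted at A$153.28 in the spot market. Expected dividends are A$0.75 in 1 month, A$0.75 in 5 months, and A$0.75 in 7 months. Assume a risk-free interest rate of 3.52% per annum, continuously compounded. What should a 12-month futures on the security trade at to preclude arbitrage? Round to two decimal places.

PV(dividends) I = 0.75·e^(−0.0352·1/12) + 0.75·e^(−0.0352·5/12) + 0.75·e^(−0.0352·7/12)
I = 0.7478 + 0.7391 + 0.7348 = 2.2217
F = (S − I)·e^(rT) = (153.28 − 2.2217) · e^(0.0352·12/12)
= 151.0583 · e^0.035200 = 151.0583 × 1.035827 = A$156.47

A$156.47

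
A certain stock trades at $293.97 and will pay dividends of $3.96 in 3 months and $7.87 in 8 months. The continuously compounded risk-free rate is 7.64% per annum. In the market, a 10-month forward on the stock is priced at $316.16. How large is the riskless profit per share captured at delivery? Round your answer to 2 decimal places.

PV(dividends) I = 3.96·e^(−0.0764·3/12) + 7.87·e^(−0.0764·8/12) = 11.3643
Fair forward F* = (S − I)·e^(rT) = (293.97 − 11.3643)·e^0.063667 = 282.6057 × 1.065737 = 301.1834
Market $316.16 > fair 301.1834: forward overpriced → cash-and-carry (borrow at r, buy the stock and collect the dividends, short the forward).
Profit at T = |F_mkt − F*| = |316.16 − 301.1834| = $14.98 per share

$14.98 per share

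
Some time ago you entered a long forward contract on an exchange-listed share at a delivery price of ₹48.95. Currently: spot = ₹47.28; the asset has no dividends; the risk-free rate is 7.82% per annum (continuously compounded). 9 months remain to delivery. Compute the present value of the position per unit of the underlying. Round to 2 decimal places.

₹1.12

Current fair forward for the remaining 9 months: F = S·e^(r·T), r = 0.0782
F = 47.28 · e^(0.0782 × 9/12) = 47.28 × 1.060404 = 50.1359
Value of long forward = (F − K)·e^(−rT) = (50.1359 − 48.95) · e^(−0.0782·9/12)
= 1.1859 × 0.943037 = 1.12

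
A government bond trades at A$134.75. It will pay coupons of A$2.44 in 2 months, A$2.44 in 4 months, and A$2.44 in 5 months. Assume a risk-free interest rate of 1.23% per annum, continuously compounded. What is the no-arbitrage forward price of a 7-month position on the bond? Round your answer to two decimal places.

PV(coupons) I = 2.44·e^(−0.0123·2/12) + 2.44·e^(−0.0123·4/12) + 2.44·e^(−0.0123·5/12)
I = 2.4350 + 2.4300 + 2.4275 = 7.2925
F = (S − I)·e^(rT) = (134.75 − 7.2925) · e^(0.0123·7/12)
= 127.4575 · e^0.007175 = 127.4575 × 1.007201 = A$128.38

A$128.38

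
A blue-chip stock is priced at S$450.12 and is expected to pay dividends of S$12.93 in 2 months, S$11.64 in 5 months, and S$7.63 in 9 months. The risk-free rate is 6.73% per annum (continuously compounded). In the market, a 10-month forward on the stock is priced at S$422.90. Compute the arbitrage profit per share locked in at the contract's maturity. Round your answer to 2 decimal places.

S$20.02 per share

PV(dividends) I = 12.93·e^(−0.0673·2/12) + 11.64·e^(−0.0673·5/12) + 7.63·e^(−0.0673·9/12) = 31.3583
Fair forward F* = (S − I)·e^(rT) = (450.12 − 31.3583)·e^0.056083 = 418.7617 × 1.057685 = 442.9180
Market S$422.90 < fair 442.9180: forward underpriced → reverse cash-and-carry (short the stock, invest proceeds at r, pay the dividends, go long the forward).
Profit at T = |F_mkt − F*| = |422.90 − 442.9180| = S$20.02 per share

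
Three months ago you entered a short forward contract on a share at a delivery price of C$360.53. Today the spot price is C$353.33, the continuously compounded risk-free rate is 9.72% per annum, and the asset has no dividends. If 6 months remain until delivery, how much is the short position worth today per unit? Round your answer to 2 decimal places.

Current fair forward for the remaining 6 months: F = S·e^(r·T), r = 0.0972
F = 353.33 · e^(0.0972 × 6/12) = 353.33 × 1.049800 = 370.9258
Value of long forward = (F − K)·e^(−rT) = (370.9258 − 360.53) · e^(−0.0972·6/12)
= 10.3958 × 0.952562 = 9.90
Short position value = −(long value) = -C$9.90

-C$9.90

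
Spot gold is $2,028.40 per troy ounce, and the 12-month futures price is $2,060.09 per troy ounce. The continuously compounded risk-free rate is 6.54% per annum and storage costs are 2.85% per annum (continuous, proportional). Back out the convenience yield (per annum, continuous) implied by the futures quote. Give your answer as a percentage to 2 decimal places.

7.84%

F = S·e^((r+u−y)T) ⇒ (r+u−y) = ln(F/S)/T
ln(2060.09/2028.40) = 0.015502; /T ⇒ 0.015502
y = r + u − ln(F/S)/T = 0.0654 + 0.0285 − 0.015502 = 0.078398
y = 7.84%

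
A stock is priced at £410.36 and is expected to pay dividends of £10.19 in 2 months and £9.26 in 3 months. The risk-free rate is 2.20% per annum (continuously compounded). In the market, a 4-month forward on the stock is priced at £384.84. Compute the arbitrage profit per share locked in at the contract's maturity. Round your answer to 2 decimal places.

£9.04 per share

PV(dividends) I = 10.19·e^(−0.0220·2/12) + 9.26·e^(−0.0220·3/12) = 19.3619
Fair forward F* = (S − I)·e^(rT) = (410.36 − 19.3619)·e^0.007333 = 390.9981 × 1.007360 = 393.8758
Market £384.84 < fair 393.8758: forward underpriced → reverse cash-and-carry (short the stock, invest proceeds at r, pay the dividends, go long the forward).
Profit at T = |F_mkt − F*| = |384.84 − 393.8758| = £9.04 per share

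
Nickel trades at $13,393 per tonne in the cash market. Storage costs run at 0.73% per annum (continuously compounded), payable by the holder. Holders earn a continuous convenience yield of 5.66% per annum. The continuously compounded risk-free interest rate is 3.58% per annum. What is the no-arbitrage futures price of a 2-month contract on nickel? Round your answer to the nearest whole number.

$13,363 per tonne

Net carry = r + u − y = 0.0358 + 0.0073 − 0.0566 = -0.0135
F = S·e^((r+u−y)T) = 13393 · e^(-0.0135 × 2/12) = 13393 · e^-0.002250
= 13393 × 0.997753 = $13,363 per tonne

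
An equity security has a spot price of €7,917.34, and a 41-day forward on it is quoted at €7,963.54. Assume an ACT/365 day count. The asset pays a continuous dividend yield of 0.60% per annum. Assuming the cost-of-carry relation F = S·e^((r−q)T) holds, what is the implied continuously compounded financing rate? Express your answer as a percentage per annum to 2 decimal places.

From F = S·e^((r−q)T): (r − q) = ln(F/S)/T
ln(7963.54/7917.34) = ln(1.005835) = 0.005818
(r − q) = 0.005818 / (41/365) = 0.051794
r = ln(F/S)/T + q = 0.051794 + 0.0060 = 0.057794
r = 5.78%

5.78%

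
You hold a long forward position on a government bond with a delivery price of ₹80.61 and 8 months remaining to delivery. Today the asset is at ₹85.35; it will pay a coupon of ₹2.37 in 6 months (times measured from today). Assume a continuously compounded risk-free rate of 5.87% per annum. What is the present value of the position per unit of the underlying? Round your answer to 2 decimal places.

₹5.53

PV(remaining coupons) I = 2.37·e^(−0.0587·6/12) = 2.3015
Current forward F = (S − I)·e^(rT) = (85.35 − 2.3015)·e^(0.0587·8/12) = 83.0485 × 1.039909 = 86.3629
Value (long) = (F − K)·e^(−rT) = (86.3629 − 80.61) × 0.961622 = 5.5321
Value = ₹5.53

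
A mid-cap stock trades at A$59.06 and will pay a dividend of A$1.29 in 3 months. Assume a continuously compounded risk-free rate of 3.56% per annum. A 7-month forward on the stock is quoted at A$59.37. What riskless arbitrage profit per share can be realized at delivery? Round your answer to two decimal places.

PV(dividends) I = 1.29·e^(−0.0356·3/12) = 1.2786
Fair forward F* = (S − I)·e^(rT) = (59.06 − 1.2786)·e^0.020767 = 57.7814 × 1.020984 = 58.9939
Market A$59.37 > fair 58.9939: forward overpriced → cash-and-carry (borrow at r, buy the stock and collect the dividends, short the forward).
Profit at T = |F_mkt − F*| = |59.37 − 58.9939| = A$0.38 per share

A$0.38 per share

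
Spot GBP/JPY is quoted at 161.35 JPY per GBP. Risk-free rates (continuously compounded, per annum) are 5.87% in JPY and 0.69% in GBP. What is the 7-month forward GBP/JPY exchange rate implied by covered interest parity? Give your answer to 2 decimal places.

F = S·e^((r_JPY − r_GBP)T) = 161.35 · e^((0.0587 − 0.0069) × 7/12)
= 161.35 · e^0.030217 = 161.35 × 1.030678
F = 166.30 JPY per GBP

166.30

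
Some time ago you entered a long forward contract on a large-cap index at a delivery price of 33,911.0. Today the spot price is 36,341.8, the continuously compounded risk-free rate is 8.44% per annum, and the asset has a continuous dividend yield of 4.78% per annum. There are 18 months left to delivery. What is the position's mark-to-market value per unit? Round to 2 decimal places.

Current fair forward for the remaining 18 months: F = S·e^((r − q)·T), (r − q) = 0.0844 − 0.0478 = 0.0366
F = 36341.8 · e^(0.0366 × 18/12) = 36341.8 × 1.05643497 = 38392.7484
Value of long forward = (F − K)·e^(−rT) = (38392.7484 − 33911.0) · e^(−0.0844·18/12)
= 4481.7484 × 0.88108604 = 3948.81

3948.81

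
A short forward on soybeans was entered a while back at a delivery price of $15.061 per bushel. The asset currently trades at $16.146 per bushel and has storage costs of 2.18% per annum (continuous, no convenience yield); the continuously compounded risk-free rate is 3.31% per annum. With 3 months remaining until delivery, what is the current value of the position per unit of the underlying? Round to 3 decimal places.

-$1.297 per bushel

Current fair forward for the remaining 3 months: F = S·e^((r + u)·T), (r + u) = 0.0331 + 0.0218 = 0.0549
F = 16.146 · e^(0.0549 × 3/12) = 16.146 × 1.013820 = 16.3691
Value of long forward = (F − K)·e^(−rT) = (16.3691 − 15.061) · e^(−0.0331·3/12)
= 1.3081 × 0.991759 = 1.297
Short position value = −(long value) = -$1.297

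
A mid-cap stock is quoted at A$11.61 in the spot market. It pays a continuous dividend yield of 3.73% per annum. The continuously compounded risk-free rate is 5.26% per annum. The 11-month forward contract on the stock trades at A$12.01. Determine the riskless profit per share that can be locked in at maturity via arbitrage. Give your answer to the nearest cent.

Fair forward: F* = S·e^(carry·T), with carry = (r − q) = 0.0526 − 0.0373 = 0.0153
F* = 11.61 · e^(0.0153 × 11/12) = 11.61 · e^0.014025 = 11.61 × 1.014124 = A$11.7740
Market A$12.01 > fair A$11.7740: forward overpriced → cash-and-carry (buy spot, short the forward).
At maturity, profit = |F_mkt − F*| = |12.01 − 11.7740| = A$0.24 per share

A$0.24 per share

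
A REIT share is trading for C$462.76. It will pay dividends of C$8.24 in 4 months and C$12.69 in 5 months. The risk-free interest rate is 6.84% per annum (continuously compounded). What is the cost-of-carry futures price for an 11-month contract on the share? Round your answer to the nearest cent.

PV(dividends) I = 8.24·e^(−0.0684·4/12) + 12.69·e^(−0.0684·5/12)
I = 8.0543 + 12.3334 = 20.3877
F = (S − I)·e^(rT) = (462.76 − 20.3877) · e^(0.0684·11/12)
= 442.3723 · e^0.062700 = 442.3723 × 1.064707 = C$471.00

C$471.00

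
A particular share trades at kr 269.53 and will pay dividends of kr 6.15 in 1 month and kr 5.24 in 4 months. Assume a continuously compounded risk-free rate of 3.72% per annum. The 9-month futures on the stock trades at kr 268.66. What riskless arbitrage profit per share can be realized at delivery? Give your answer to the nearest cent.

kr 3.13 per share

PV(dividends) I = 6.15·e^(−0.0372·1/12) + 5.24·e^(−0.0372·4/12) = 11.3064
Fair futures F* = (S − I)·e^(rT) = (269.53 − 11.3064)·e^0.027900 = 258.2236 × 1.028293 = 265.5295
Market kr 268.66 > fair 265.5295: forward overpriced → cash-and-carry (borrow at r, buy the stock and collect the dividends, short the forward).
Profit at T = |F_mkt − F*| = |268.66 − 265.5295| = kr 3.13 per share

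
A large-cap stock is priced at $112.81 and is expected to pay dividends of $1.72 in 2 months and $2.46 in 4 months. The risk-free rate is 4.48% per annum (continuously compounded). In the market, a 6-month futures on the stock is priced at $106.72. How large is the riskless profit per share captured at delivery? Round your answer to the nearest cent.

PV(dividends) I = 1.72·e^(−0.0448·2/12) + 2.46·e^(−0.0448·4/12) = 4.1307
Fair futures F* = (S − I)·e^(rT) = (112.81 − 4.1307)·e^0.022400 = 108.6793 × 1.022653 = 111.1412
Market $106.72 < fair 111.1412: forward underpriced → reverse cash-and-carry (short the stock, invest proceeds at r, pay the dividends, go long the forward).
Profit at T = |F_mkt − F*| = |106.72 − 111.1412| = $4.42 per share

$4.42 per share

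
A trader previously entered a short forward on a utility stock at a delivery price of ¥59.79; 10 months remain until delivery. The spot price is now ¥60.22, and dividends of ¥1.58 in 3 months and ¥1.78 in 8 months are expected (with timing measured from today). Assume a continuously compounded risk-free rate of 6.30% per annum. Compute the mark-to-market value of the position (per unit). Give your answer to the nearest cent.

PV(remaining dividends) I = 1.58·e^(−0.0630·3/12) + 1.78·e^(−0.0630·8/12) = 3.2621
Current forward F = (S − I)·e^(rT) = (60.22 − 3.2621)·e^(0.0630·10/12) = 56.9579 × 1.053903 = 60.0281
Value (long) = (F − K)·e^(−rT) = (60.0281 − 59.79) × 0.948854 = 0.2259
Short position value = −(long value) = -¥0.23

-¥0.23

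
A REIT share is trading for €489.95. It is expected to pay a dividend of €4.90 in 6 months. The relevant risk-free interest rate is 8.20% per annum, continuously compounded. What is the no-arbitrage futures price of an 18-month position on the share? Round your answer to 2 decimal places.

€548.76

PV(dividends) I = 4.90·e^(−0.0820·6/12)
I = 4.7032
F = (S − I)·e^(rT) = (489.95 − 4.7032) · e^(0.0820·18/12)
= 485.2468 · e^0.123000 = 485.2468 × 1.130884 = €548.76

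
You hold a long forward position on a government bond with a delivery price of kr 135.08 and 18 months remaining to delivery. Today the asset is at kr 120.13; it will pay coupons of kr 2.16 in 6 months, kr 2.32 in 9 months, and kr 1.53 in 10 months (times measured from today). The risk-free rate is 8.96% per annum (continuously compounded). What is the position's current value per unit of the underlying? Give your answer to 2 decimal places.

-kr 3.62

PV(remaining coupons) I = 2.16·e^(−0.0896·6/12) + 2.32·e^(−0.0896·9/12) + 1.53·e^(−0.0896·10/12) = 5.6545
Current forward F = (S − I)·e^(rT) = (120.13 − 5.6545)·e^(0.0896·18/12) = 114.4755 × 1.143850 = 130.9428
Value (long) = (F − K)·e^(−rT) = (130.9428 − 135.08) × 0.874240 = -3.6169
Value = -kr 3.62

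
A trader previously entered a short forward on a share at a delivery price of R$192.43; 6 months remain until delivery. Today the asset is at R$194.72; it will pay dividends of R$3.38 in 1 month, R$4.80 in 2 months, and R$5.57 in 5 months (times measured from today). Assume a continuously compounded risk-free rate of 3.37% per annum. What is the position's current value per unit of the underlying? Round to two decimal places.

PV(remaining dividends) I = 3.38·e^(−0.0337·1/12) + 4.80·e^(−0.0337·2/12) + 5.57·e^(−0.0337·5/12) = 13.6360
Current forward F = (S − I)·e^(rT) = (194.72 − 13.6360)·e^(0.0337·6/12) = 181.0840 × 1.016993 = 184.1612
Value (long) = (F − K)·e^(−rT) = (184.1612 − 192.43) × 0.983291 = -8.1306
Short position value = −(long value) = R$8.13

R$8.13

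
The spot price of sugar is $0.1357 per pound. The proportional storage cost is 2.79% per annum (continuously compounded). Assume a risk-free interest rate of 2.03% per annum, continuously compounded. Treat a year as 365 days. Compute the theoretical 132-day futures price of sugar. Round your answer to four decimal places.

$0.1381 per pound

Net carry = r + u − y = 0.0203 + 0.0279 − 0.0000 = 0.0482
F = S·e^((r+u−y)T) = 0.1357 · e^(0.0482 × 132/365) = 0.1357 · e^0.017431
= 0.1357 × 1.017584 = $0.1381 per pound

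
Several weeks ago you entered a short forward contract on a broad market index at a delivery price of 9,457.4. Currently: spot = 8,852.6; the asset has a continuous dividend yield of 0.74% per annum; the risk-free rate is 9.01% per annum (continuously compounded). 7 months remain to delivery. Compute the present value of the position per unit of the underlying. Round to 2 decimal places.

Current fair forward for the remaining 7 months: F = S·e^((r − q)·T), (r − q) = 0.0901 − 0.0074 = 0.0827
F = 8852.6 · e^(0.0827 × 7/12) = 8852.6 × 1.04942424 = 9290.1330
Value of long forward = (F − K)·e^(−rT) = (9290.1330 − 9457.4) · e^(−0.0901·7/12)
= -167.2670 × 0.94879897 = -158.70
Short position value = −(long value) = 158.70

158.70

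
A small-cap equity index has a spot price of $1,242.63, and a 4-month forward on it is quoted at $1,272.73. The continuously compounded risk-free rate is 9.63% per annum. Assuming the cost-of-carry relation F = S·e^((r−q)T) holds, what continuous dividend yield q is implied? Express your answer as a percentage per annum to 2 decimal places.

From F = S·e^((r−q)T): (r − q) = ln(F/S)/T
ln(1272.73/1242.63) = ln(1.024223) = 0.023934
(r − q) = 0.023934 / (4/12) = 0.071802
q = r − ln(F/S)/T = 0.0963 − 0.071802 = 0.024498
q = 2.45%

2.45%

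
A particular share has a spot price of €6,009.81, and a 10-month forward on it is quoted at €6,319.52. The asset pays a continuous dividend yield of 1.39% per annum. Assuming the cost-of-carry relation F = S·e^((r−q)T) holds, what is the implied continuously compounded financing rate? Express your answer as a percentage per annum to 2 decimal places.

From F = S·e^((r−q)T): (r − q) = ln(F/S)/T
ln(6319.52/6009.81) = ln(1.051534) = 0.050250
(r − q) = 0.050250 / (10/12) = 0.060300
r = ln(F/S)/T + q = 0.060300 + 0.0139 = 0.074200
r = 7.42%

7.42%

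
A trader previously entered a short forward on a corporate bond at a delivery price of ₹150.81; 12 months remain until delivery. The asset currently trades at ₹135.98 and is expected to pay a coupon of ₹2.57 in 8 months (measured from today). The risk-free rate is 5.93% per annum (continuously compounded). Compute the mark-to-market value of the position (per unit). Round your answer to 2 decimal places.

₹8.62

PV(remaining coupons) I = 2.57·e^(−0.0593·8/12) = 2.4704
Current forward F = (S − I)·e^(rT) = (135.98 − 2.4704)·e^(0.0593·12/12) = 133.5096 × 1.061094 = 141.6662
Value (long) = (F − K)·e^(−rT) = (141.6662 − 150.81) × 0.942424 = -8.6173
Short position value = −(long value) = ₹8.62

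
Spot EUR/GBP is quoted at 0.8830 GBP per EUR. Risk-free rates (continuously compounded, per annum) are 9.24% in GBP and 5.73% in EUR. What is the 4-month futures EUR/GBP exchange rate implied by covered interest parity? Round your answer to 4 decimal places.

0.8934

F = S·e^((r_GBP − r_EUR)T) = 0.8830 · e^((0.0924 − 0.0573) × 4/12)
= 0.8830 · e^0.011700 = 0.8830 × 1.011769
F = 0.8934 GBP per EUR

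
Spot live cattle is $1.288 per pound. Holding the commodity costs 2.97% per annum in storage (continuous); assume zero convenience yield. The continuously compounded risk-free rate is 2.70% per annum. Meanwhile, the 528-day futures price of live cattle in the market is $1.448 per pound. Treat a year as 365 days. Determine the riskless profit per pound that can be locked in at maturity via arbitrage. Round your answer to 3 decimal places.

Fair futures: F* = S·e^(carry·T), with carry = (r + u) = 0.0270 + 0.0297 = 0.0567
F* = 1.288 · e^(0.0567 × 528/365) = 1.288 · e^0.082021 = 1.288 × 1.085479 = $1.3981
Market $1.448 > fair $1.3981: forward overpriced → cash-and-carry (buy spot, short the forward).
At maturity, profit = |F_mkt − F*| = |1.448 − 1.3981| = $0.050 per pound

$0.050 per pound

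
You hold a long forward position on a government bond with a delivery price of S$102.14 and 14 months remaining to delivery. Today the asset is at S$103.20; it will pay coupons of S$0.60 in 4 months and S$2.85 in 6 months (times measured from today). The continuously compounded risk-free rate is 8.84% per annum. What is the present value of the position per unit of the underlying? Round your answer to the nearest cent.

PV(remaining coupons) I = 0.60·e^(−0.0884·4/12) + 2.85·e^(−0.0884·6/12) = 3.3094
Current forward F = (S − I)·e^(rT) = (103.20 − 3.3094)·e^(0.0884·14/12) = 99.8906 × 1.108639 = 110.7426
Value (long) = (F − K)·e^(−rT) = (110.7426 − 102.14) × 0.902007 = 7.7596
Value = S$7.76

S$7.76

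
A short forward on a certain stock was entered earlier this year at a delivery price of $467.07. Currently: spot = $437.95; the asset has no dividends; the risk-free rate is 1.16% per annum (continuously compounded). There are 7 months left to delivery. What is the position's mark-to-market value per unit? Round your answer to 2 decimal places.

Current fair forward for the remaining 7 months: F = S·e^(r·T), r = 0.0116
F = 437.95 · e^(0.0116 × 7/12) = 437.95 × 1.006790 = 440.9237
Value of long forward = (F − K)·e^(−rT) = (440.9237 − 467.07) · e^(−0.0116·7/12)
= -26.1463 × 0.993256 = -25.97
Short position value = −(long value) = $25.97

$25.97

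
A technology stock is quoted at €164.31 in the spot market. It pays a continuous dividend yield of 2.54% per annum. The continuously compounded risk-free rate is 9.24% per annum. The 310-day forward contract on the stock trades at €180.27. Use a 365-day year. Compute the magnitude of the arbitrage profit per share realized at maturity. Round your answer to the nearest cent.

€6.34 per share

Fair forward: F* = S·e^(carry·T), with carry = (r − q) = 0.0924 − 0.0254 = 0.0670
F* = 164.31 · e^(0.0670 × 310/365) = 164.31 · e^0.056904 = 164.31 × 1.058554 = €173.9310
Market €180.27 > fair €173.9310: forward overpriced → cash-and-carry (buy spot, short the forward).
At maturity, profit = |F_mkt − F*| = |180.27 − 173.9310| = €6.34 per share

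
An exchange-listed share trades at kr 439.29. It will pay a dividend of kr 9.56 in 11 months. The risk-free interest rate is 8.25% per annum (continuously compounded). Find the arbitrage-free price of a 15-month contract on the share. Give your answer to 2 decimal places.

kr 477.18

PV(dividends) I = 9.56·e^(−0.0825·11/12)
I = 8.8637
F = (S − I)·e^(rT) = (439.29 − 8.8637) · e^(0.0825·15/12)
= 430.4263 · e^0.103125 = 430.4263 × 1.108630 = kr 477.18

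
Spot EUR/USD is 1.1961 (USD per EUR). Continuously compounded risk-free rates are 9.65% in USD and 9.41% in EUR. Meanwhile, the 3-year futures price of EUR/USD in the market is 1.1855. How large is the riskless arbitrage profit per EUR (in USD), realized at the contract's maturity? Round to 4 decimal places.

0.0192 per EUR (in USD)

Fair futures: F* = S·e^(carry·T), with carry = (r_USD − r_EUR) = 0.0965 − 0.0941 = 0.0024
F* = 1.1961 · e^(0.0024 × 3) = 1.1961 · e^0.007200 = 1.1961 × 1.007226 = 1.2047
Market 1.1855 < fair 1.2047: forward underpriced → reverse cash-and-carry (short spot, go long the forward).
At maturity, profit = |F_mkt − F*| = |1.1855 − 1.2047| = 0.0192 per EUR (in USD)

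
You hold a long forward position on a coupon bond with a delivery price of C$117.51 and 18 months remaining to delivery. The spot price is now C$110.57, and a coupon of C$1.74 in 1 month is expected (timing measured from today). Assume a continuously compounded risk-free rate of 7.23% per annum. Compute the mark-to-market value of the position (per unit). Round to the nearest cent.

C$3.41

PV(remaining coupons) I = 1.74·e^(−0.0723·1/12) = 1.7295
Current forward F = (S − I)·e^(rT) = (110.57 − 1.7295)·e^(0.0723·18/12) = 108.8405 × 1.114549 = 121.3081
Value (long) = (F − K)·e^(−rT) = (121.3081 − 117.51) × 0.897224 = 3.4077
Value = C$3.41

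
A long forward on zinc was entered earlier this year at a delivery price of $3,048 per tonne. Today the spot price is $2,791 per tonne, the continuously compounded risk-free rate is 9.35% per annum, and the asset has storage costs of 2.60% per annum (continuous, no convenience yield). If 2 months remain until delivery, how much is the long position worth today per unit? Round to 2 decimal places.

Current fair forward for the remaining 2 months: F = S·e^((r + u)·T), (r + u) = 0.0935 + 0.0260 = 0.1195
F = 2791 · e^(0.1195 × 2/12) = 2791 × 1.02011633 = 2847.1447
Value of long forward = (F − K)·e^(−rT) = (2847.1447 − 3048) · e^(−0.0935·2/12)
= -200.8553 × 0.98453746 = -197.75

-$197.75 per tonne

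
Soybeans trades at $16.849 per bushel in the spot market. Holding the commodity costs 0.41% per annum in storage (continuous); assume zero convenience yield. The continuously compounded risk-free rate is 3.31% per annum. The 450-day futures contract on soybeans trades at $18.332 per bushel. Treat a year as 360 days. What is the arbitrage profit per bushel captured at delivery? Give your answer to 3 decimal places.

Fair futures: F* = S·e^(carry·T), with carry = (r + u) = 0.0331 + 0.0041 = 0.0372
F* = 16.849 · e^(0.0372 × 450/360) = 16.849 · e^0.046500 = 16.849 × 1.047598 = $17.6510
Market $18.332 > fair $17.6510: forward overpriced → cash-and-carry (buy spot, short the forward).
At maturity, profit = |F_mkt − F*| = |18.332 − 17.6510| = $0.681 per bushel

$0.681 per bushel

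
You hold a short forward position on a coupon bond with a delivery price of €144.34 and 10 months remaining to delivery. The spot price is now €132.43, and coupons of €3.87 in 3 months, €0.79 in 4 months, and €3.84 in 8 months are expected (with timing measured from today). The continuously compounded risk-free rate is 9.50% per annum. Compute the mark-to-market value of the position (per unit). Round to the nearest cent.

PV(remaining coupons) I = 3.87·e^(−0.0950·3/12) + 0.79·e^(−0.0950·4/12) + 3.84·e^(−0.0950·8/12) = 8.1489
Current forward F = (S − I)·e^(rT) = (132.43 − 8.1489)·e^(0.0950·10/12) = 124.2811 × 1.082385 = 134.5200
Value (long) = (F − K)·e^(−rT) = (134.5200 − 144.34) × 0.923886 = -9.0726
Short position value = −(long value) = €9.07

€9.07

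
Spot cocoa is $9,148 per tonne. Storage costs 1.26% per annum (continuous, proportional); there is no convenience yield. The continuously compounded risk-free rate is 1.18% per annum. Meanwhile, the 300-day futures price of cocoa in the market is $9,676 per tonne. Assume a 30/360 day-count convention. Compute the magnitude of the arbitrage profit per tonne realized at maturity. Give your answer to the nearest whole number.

Fair futures: F* = S·e^(carry·T), with carry = (r + u) = 0.0118 + 0.0126 = 0.0244
F* = 9148 · e^(0.0244 × 300/360) = 9148 · e^0.020333 = 9148 × 1.020541 = $9335.9091
Market $9676 > fair $9335.9091: forward overpriced → cash-and-carry (buy spot, short the forward).
At maturity, profit = |F_mkt − F*| = |9676 − 9335.9091| = $340 per tonne

$340 per tonne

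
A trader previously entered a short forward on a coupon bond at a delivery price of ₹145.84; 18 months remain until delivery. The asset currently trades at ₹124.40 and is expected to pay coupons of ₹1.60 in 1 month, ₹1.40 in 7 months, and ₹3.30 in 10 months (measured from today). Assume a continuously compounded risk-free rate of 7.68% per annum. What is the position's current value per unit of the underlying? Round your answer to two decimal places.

₹11.59

PV(remaining coupons) I = 1.60·e^(−0.0768·1/12) + 1.40·e^(−0.0768·7/12) + 3.30·e^(−0.0768·10/12) = 6.0239
Current forward F = (S − I)·e^(rT) = (124.40 − 6.0239)·e^(0.0768·18/12) = 118.3761 × 1.122098 = 132.8296
Value (long) = (F − K)·e^(−rT) = (132.8296 − 145.84) × 0.891188 = -11.5947
Short position value = −(long value) = ₹11.59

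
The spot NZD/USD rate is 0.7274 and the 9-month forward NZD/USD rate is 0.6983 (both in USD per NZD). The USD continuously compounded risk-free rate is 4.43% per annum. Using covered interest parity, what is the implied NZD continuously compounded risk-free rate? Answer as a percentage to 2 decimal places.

9.87%

F = S·e^((r_USD − r_NZD)T) ⇒ r_NZD = r_USD − ln(F/S)/T
ln(0.6983/0.7274) = -0.040828; /(9/12) = -0.054437
r_NZD = 0.0443 + 0.054437 = 0.098737
r_NZD = 9.87%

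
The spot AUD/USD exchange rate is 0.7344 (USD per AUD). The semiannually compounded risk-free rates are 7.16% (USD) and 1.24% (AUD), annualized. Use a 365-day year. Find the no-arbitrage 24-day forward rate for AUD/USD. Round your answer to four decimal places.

0.7372

By covered interest parity, F = S · (1+r_USD/2)^(2T) / (1+r_AUD/2)^(2T)
= 0.7344 × 1.004636 / 1.000813 = 0.7344 × 1.003820
F = 0.7372 USD per AUD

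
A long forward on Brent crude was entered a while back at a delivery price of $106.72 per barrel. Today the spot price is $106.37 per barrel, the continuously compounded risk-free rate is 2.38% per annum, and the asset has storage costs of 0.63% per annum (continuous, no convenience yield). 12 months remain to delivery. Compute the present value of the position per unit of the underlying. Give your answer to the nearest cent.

$2.83 per barrel

Current fair forward for the remaining 12 months: F = S·e^((r + u)·T), (r + u) = 0.0238 + 0.0063 = 0.0301
F = 106.37 · e^(0.0301 × 12/12) = 106.37 × 1.030558 = 109.6205
Value of long forward = (F − K)·e^(−rT) = (109.6205 − 106.72) · e^(−0.0238·12/12)
= 2.9005 × 0.976481 = 2.83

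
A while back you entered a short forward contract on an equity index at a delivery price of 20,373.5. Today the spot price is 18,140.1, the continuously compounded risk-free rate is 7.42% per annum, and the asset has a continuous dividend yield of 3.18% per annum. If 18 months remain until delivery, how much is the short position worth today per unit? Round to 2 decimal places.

932.44

Current fair forward for the remaining 18 months: F = S·e^((r − q)·T), (r − q) = 0.0742 − 0.0318 = 0.0424
F = 18140.1 · e^(0.0424 × 18/12) = 18140.1 × 1.06566605 = 19331.2887
Value of long forward = (F − K)·e^(−rT) = (19331.2887 − 20373.5) · e^(−0.0742·18/12)
= -1042.2113 × 0.89467031 = -932.44
Short position value = −(long value) = 932.44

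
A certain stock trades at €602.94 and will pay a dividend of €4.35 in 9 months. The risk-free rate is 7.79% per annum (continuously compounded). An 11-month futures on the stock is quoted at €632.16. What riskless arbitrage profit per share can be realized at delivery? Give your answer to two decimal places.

PV(dividends) I = 4.35·e^(−0.0779·9/12) = 4.1031
Fair futures F* = (S − I)·e^(rT) = (602.94 − 4.1031)·e^0.071408 = 598.8369 × 1.074019 = 643.1622
Market €632.16 < fair 643.1622: forward underpriced → reverse cash-and-carry (short the stock, invest proceeds at r, pay the dividends, go long the forward).
Profit at T = |F_mkt − F*| = |632.16 − 643.1622| = €11.00 per share

€11.00 per share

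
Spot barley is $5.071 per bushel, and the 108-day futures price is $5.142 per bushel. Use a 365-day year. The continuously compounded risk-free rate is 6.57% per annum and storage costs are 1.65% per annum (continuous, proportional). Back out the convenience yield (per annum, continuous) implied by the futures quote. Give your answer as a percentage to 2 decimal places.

3.52%

F = S·e^((r+u−y)T) ⇒ (r+u−y) = ln(F/S)/T
ln(5.142/5.071) = 0.013904; /T ⇒ 0.046990
y = r + u − ln(F/S)/T = 0.0657 + 0.0165 − 0.046990 = 0.035210
y = 3.52%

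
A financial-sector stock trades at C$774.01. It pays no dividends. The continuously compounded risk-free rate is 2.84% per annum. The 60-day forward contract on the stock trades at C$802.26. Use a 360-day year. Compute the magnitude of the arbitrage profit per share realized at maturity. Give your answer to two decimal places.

C$24.58 per share

Fair forward: F* = S·e^(carry·T), with carry = r = 0.0284
F* = 774.01 · e^(0.0284 × 60/360) = 774.01 · e^0.004733 = 774.01 × 1.004744 = C$777.6819
Market C$802.26 > fair C$777.6819: forward overpriced → cash-and-carry (buy spot, short the forward).
At maturity, profit = |F_mkt − F*| = |802.26 − 777.6819| = C$24.58 per share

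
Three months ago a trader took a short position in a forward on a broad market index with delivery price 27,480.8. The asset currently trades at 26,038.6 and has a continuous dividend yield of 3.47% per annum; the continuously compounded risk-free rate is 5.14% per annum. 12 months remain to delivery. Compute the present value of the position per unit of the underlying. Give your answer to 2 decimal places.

953.42

Current fair forward for the remaining 12 months: F = S·e^((r − q)·T), (r − q) = 0.0514 − 0.0347 = 0.0167
F = 26038.6 · e^(0.0167 × 12/12) = 26038.6 × 1.01684022 = 26477.0958
Value of long forward = (F − K)·e^(−rT) = (26477.0958 − 27480.8) · e^(−0.0514·12/12)
= -1003.7042 × 0.94989864 = -953.42
Short position value = −(long value) = 953.42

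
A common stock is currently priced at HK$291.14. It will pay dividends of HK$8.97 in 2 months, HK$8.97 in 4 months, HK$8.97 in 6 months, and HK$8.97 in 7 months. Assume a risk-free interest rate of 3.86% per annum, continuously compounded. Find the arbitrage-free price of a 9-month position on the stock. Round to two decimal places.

PV(dividends) I = 8.97·e^(−0.0386·2/12) + 8.97·e^(−0.0386·4/12) + 8.97·e^(−0.0386·6/12) + 8.97·e^(−0.0386·7/12)
I = 8.9125 + 8.8553 + 8.7985 + 8.7703 = 35.3366
F = (S − I)·e^(rT) = (291.14 − 35.3366) · e^(0.0386·9/12)
= 255.8034 · e^0.028950 = 255.8034 × 1.029373 = HK$263.32

HK$263.32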